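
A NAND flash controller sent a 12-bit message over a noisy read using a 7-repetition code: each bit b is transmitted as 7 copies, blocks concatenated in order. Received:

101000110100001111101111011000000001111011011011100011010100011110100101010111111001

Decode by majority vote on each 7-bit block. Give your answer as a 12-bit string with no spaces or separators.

Block 1 (1010001): 3 ones → 0
Block 2 (1010000): 2 ones → 0
Block 3 (1111101): 6 ones → 1
Block 4 (1110110): 5 ones → 1
Block 5 (0000000): 0 ones → 0
Block 6 (1111011): 6 ones → 1
Block 7 (0110111): 5 ones → 1
Block 8 (0001101): 3 ones → 0
Block 9 (0100011): 3 ones → 0
Block 10 (1101001): 4 ones → 1
Block 11 (0101011): 4 ones → 1
Block 12 (1111001): 5 ones → 1

001101100111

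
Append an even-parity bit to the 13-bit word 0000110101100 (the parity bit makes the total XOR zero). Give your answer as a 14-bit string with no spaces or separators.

XOR of the 13 data bits: 0⊕0⊕0⊕0⊕1⊕1⊕0⊕1⊕0⊕1⊕1⊕0⊕0 = 1
Parity bit = 1 (so all 14 bits XOR to 0).

00001101011001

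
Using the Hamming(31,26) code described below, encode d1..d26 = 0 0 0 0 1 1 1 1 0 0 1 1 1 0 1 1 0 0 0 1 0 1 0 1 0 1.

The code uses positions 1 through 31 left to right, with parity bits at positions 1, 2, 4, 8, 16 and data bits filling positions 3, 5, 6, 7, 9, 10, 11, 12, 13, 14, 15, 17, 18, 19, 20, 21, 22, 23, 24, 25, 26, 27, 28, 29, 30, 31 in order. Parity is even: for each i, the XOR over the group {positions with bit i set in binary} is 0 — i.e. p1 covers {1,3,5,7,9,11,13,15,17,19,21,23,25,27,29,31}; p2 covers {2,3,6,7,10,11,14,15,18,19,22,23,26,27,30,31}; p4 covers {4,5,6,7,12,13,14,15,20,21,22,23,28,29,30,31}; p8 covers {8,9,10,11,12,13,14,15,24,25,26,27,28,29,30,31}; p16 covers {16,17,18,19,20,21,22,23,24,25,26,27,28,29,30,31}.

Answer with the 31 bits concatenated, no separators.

1000000111110010110110001010101

Place data at non-parity positions: p1 p2 0 p4 0 0 0 p8 1 1 1 1 0 0 1 p16 1 1 0 1 1 0 0 0 1 0 1 0 1 0 1
p1 (pos 1,3,5,7,9,11,13,15,17,19,21,23,25,27,29,31): XOR of data positions = 0⊕0⊕0⊕1⊕1⊕0⊕1⊕1⊕0⊕1⊕0⊕1⊕1⊕1⊕1 = 1
p2 (pos 2,3,6,7,10,11,14,15,18,19,22,23,26,27,30,31): XOR of data positions = 0⊕0⊕0⊕1⊕1⊕0⊕1⊕1⊕0⊕0⊕0⊕0⊕1⊕0⊕1 = 0
p4 (pos 4,5,6,7,12,13,14,15,20,21,22,23,28,29,30,31): XOR of data positions = 0⊕0⊕0⊕1⊕0⊕0⊕1⊕1⊕1⊕0⊕0⊕0⊕1⊕0⊕1 = 0
p8 (pos 8,9,10,11,12,13,14,15,24,25,26,27,28,29,30,31): XOR of data positions = 1⊕1⊕1⊕1⊕0⊕0⊕1⊕0⊕1⊕0⊕1⊕0⊕1⊕0⊕1 = 1
p16 (pos 16,17,18,19,20,21,22,23,24,25,26,27,28,29,30,31): XOR of data positions = 1⊕1⊕0⊕1⊕1⊕0⊕0⊕0⊕1⊕0⊕1⊕0⊕1⊕0⊕1 = 0
Codeword: 1000000111110010110110001010101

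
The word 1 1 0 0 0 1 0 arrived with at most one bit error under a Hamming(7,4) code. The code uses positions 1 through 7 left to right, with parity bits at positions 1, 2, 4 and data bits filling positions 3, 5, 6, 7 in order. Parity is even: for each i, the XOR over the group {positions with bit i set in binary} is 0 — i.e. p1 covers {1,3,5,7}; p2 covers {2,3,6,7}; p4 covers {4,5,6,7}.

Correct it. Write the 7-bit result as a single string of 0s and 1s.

1100110

s1 (pos 1,3,5,7): 1⊕0⊕0⊕0 = 1
s2 (pos 2,3,6,7): 1⊕0⊕1⊕0 = 0
s4 (pos 4,5,6,7): 0⊕0⊕1⊕0 = 1
Syndrome s4…s1 = 101 → error at position 5.
Flip position 5: 1100010 → 1100110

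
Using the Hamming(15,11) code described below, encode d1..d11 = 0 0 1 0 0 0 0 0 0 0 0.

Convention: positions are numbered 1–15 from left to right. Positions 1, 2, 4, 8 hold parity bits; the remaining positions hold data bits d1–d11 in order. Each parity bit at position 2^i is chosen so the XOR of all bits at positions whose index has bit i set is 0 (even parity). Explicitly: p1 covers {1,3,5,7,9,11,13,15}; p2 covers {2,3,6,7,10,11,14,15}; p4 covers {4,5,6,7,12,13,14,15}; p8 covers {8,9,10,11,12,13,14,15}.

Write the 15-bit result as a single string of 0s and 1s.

Place data at non-parity positions: p1 p2 0 p4 0 1 0 p8 0 0 0 0 0 0 0
p1 (pos 1,3,5,7,9,11,13,15): XOR of data positions = 0⊕0⊕0⊕0⊕0⊕0⊕0 = 0
p2 (pos 2,3,6,7,10,11,14,15): XOR of data positions = 0⊕1⊕0⊕0⊕0⊕0⊕0 = 1
p4 (pos 4,5,6,7,12,13,14,15): XOR of data positions = 0⊕1⊕0⊕0⊕0⊕0⊕0 = 1
p8 (pos 8,9,10,11,12,13,14,15): XOR of data positions = 0⊕0⊕0⊕0⊕0⊕0⊕0 = 0
Codeword: 010101000000000

010101000000000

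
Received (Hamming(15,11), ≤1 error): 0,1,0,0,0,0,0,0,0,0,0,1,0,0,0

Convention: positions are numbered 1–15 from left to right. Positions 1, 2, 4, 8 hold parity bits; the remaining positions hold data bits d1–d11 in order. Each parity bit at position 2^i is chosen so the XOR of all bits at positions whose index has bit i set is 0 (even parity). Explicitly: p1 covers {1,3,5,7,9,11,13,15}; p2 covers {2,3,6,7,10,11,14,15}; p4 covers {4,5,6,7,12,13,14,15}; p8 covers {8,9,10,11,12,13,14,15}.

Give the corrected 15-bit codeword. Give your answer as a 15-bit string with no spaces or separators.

010000000001010

s1 (pos 1,3,5,7,9,11,13,15): 0⊕0⊕0⊕0⊕0⊕0⊕0⊕0 = 0
s2 (pos 2,3,6,7,10,11,14,15): 1⊕0⊕0⊕0⊕0⊕0⊕0⊕0 = 1
s4 (pos 4,5,6,7,12,13,14,15): 0⊕0⊕0⊕0⊕1⊕0⊕0⊕0 = 1
s8 (pos 8,9,10,11,12,13,14,15): 0⊕0⊕0⊕0⊕1⊕0⊕0⊕0 = 1
Syndrome s8…s1 = 1110 → error at position 14.
Flip position 14: 010000000001000 → 010000000001010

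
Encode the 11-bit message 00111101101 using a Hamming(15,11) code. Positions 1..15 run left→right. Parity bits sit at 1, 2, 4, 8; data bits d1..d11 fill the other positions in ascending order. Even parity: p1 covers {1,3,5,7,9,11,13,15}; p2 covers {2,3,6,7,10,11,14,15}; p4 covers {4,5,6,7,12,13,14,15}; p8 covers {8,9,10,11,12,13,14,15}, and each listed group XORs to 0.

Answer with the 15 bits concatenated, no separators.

000101111101101

Place data at non-parity positions: p1 p2 0 p4 0 1 1 p8 1 1 0 1 1 0 1
p1 (pos 1,3,5,7,9,11,13,15): XOR of data positions = 0⊕0⊕1⊕1⊕0⊕1⊕1 = 0
p2 (pos 2,3,6,7,10,11,14,15): XOR of data positions = 0⊕1⊕1⊕1⊕0⊕0⊕1 = 0
p4 (pos 4,5,6,7,12,13,14,15): XOR of data positions = 0⊕1⊕1⊕1⊕1⊕0⊕1 = 1
p8 (pos 8,9,10,11,12,13,14,15): XOR of data positions = 1⊕1⊕0⊕1⊕1⊕0⊕1 = 1
Codeword: 000101111101101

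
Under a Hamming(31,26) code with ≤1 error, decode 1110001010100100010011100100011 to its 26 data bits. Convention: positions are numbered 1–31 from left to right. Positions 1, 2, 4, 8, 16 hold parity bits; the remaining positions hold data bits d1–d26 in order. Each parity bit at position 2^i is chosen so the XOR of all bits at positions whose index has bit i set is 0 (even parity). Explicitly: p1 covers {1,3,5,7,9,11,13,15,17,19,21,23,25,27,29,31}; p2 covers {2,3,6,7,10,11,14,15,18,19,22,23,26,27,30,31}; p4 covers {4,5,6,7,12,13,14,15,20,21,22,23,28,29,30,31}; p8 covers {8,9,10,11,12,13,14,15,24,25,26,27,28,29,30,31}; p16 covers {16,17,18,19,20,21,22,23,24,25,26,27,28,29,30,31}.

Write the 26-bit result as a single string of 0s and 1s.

s1 (pos 1,3,5,7,9,11,13,15,17,19,21,23,25,27,29,31): 1⊕1⊕0⊕1⊕1⊕1⊕0⊕0⊕0⊕0⊕1⊕1⊕0⊕0⊕0⊕1 = 0
s2 (pos 2,3,6,7,10,11,14,15,18,19,22,23,26,27,30,31): 1⊕1⊕0⊕1⊕0⊕1⊕1⊕0⊕1⊕0⊕1⊕1⊕1⊕0⊕1⊕1 = 1
s4 (pos 4,5,6,7,12,13,14,15,20,21,22,23,28,29,30,31): 0⊕0⊕0⊕1⊕0⊕0⊕1⊕0⊕0⊕1⊕1⊕1⊕0⊕0⊕1⊕1 = 1
s8 (pos 8,9,10,11,12,13,14,15,24,25,26,27,28,29,30,31): 0⊕1⊕0⊕1⊕0⊕0⊕1⊕0⊕0⊕0⊕1⊕0⊕0⊕0⊕1⊕1 = 0
s16 (pos 16,17,18,19,20,21,22,23,24,25,26,27,28,29,30,31): 0⊕0⊕1⊕0⊕0⊕1⊕1⊕1⊕0⊕0⊕1⊕0⊕0⊕0⊕1⊕1 = 1
Syndrome s16…s1 = 10110 → error at position 22.
Flip position 22: 1110001010100100010011100100011 → 1110001010100100010010100100011
Read data bits from positions 3,5,6,7,9,10,11,12,13,14,15,17,18,19,20,21,22,23,24,25,26,27,28,29,30,31: 10011010010010010100100011

10011010010010010100100011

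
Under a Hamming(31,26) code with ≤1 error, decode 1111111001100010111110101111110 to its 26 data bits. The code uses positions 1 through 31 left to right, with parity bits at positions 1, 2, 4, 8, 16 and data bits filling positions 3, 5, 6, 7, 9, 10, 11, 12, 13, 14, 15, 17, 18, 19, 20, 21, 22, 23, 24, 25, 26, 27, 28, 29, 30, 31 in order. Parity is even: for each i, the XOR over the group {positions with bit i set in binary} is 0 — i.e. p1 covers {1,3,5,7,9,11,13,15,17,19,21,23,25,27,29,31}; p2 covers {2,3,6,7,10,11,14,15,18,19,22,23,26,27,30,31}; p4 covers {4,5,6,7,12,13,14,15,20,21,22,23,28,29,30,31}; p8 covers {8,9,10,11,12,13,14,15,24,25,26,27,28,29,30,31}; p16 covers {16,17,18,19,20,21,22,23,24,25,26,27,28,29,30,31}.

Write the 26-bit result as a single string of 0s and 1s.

11110110000111110101111110

s1 (pos 1,3,5,7,9,11,13,15,17,19,21,23,25,27,29,31): 1⊕1⊕1⊕1⊕0⊕1⊕0⊕1⊕1⊕1⊕1⊕1⊕1⊕1⊕1⊕0 = 1
s2 (pos 2,3,6,7,10,11,14,15,18,19,22,23,26,27,30,31): 1⊕1⊕1⊕1⊕1⊕1⊕0⊕1⊕1⊕1⊕0⊕1⊕1⊕1⊕1⊕0 = 1
s4 (pos 4,5,6,7,12,13,14,15,20,21,22,23,28,29,30,31): 1⊕1⊕1⊕1⊕0⊕0⊕0⊕1⊕1⊕1⊕0⊕1⊕1⊕1⊕1⊕0 = 1
s8 (pos 8,9,10,11,12,13,14,15,24,25,26,27,28,29,30,31): 0⊕0⊕1⊕1⊕0⊕0⊕0⊕1⊕0⊕1⊕1⊕1⊕1⊕1⊕1⊕0 = 1
s16 (pos 16,17,18,19,20,21,22,23,24,25,26,27,28,29,30,31): 0⊕1⊕1⊕1⊕1⊕1⊕0⊕1⊕0⊕1⊕1⊕1⊕1⊕1⊕1⊕0 = 0
Syndrome s16…s1 = 01111 → error at position 15.
Flip position 15: 1111111001100010111110101111110 → 1111111001100000111110101111110
Read data bits from positions 3,5,6,7,9,10,11,12,13,14,15,17,18,19,20,21,22,23,24,25,26,27,28,29,30,31: 11110110000111110101111110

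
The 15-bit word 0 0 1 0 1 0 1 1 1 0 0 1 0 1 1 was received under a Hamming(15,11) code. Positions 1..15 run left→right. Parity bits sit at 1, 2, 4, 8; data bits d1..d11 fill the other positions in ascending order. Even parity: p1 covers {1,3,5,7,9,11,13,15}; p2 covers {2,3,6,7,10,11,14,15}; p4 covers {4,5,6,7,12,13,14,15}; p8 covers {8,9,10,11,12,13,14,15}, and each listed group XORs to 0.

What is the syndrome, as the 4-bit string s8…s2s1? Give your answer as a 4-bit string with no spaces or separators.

s1 (pos 1,3,5,7,9,11,13,15): 0⊕1⊕1⊕1⊕1⊕0⊕0⊕1 = 1
s2 (pos 2,3,6,7,10,11,14,15): 0⊕1⊕0⊕1⊕0⊕0⊕1⊕1 = 0
s4 (pos 4,5,6,7,12,13,14,15): 0⊕1⊕0⊕1⊕1⊕0⊕1⊕1 = 1
s8 (pos 8,9,10,11,12,13,14,15): 1⊕1⊕0⊕0⊕1⊕0⊕1⊕1 = 1
Syndrome s8…s1 = 1101 → error at position 13.

1101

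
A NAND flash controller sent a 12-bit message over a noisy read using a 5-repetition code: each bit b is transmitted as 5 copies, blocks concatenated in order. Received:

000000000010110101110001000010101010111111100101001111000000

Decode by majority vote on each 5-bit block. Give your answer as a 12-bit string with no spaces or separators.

Block 1 (00000): 0 ones → 0
Block 2 (00000): 0 ones → 0
Block 3 (10110): 3 ones → 1
Block 4 (10111): 4 ones → 1
Block 5 (00010): 1 one → 0
Block 6 (00010): 1 one → 0
Block 7 (10101): 3 ones → 1
Block 8 (01111): 4 ones → 1
Block 9 (11100): 3 ones → 1
Block 10 (10100): 2 ones → 0
Block 11 (11110): 4 ones → 1
Block 12 (00000): 0 ones → 0

001100111010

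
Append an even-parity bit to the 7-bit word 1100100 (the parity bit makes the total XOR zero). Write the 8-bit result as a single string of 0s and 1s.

XOR of the 7 data bits: 1⊕1⊕0⊕0⊕1⊕0⊕0 = 1
Parity bit = 1 (so all 8 bits XOR to 0).

11001001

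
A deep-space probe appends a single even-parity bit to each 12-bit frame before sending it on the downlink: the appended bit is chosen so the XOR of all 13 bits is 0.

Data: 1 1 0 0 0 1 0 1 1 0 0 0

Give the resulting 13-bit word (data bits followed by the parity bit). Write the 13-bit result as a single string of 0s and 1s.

XOR of the 12 data bits: 1⊕1⊕0⊕0⊕0⊕1⊕0⊕1⊕1⊕0⊕0⊕0 = 1
Parity bit = 1 (so all 13 bits XOR to 0).

1100010110001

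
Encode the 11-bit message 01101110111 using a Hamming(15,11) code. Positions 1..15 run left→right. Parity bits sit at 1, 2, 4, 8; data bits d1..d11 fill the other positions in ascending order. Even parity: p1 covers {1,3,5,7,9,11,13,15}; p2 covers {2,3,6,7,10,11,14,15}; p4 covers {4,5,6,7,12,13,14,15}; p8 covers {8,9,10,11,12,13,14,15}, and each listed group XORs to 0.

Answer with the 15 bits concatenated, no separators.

Place data at non-parity positions: p1 p2 0 p4 1 1 0 p8 1 1 1 0 1 1 1
p1 (pos 1,3,5,7,9,11,13,15): XOR of data positions = 0⊕1⊕0⊕1⊕1⊕1⊕1 = 1
p2 (pos 2,3,6,7,10,11,14,15): XOR of data positions = 0⊕1⊕0⊕1⊕1⊕1⊕1 = 1
p4 (pos 4,5,6,7,12,13,14,15): XOR of data positions = 1⊕1⊕0⊕0⊕1⊕1⊕1 = 1
p8 (pos 8,9,10,11,12,13,14,15): XOR of data positions = 1⊕1⊕1⊕0⊕1⊕1⊕1 = 0
Codeword: 110111001110111

110111001110111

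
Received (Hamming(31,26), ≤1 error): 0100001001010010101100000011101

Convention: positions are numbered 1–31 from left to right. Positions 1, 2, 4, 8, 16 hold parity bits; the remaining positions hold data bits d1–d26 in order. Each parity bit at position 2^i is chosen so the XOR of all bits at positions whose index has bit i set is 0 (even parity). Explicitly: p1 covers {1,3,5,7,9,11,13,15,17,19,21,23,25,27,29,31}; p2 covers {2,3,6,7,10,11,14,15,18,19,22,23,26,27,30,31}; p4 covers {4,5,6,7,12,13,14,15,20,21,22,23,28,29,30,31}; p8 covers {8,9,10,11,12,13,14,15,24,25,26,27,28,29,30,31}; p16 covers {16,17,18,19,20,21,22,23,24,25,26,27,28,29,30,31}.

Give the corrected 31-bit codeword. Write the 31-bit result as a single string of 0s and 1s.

0100001001010010101100000011100

s1 (pos 1,3,5,7,9,11,13,15,17,19,21,23,25,27,29,31): 0⊕0⊕0⊕1⊕0⊕0⊕0⊕1⊕1⊕1⊕0⊕0⊕0⊕1⊕1⊕1 = 1
s2 (pos 2,3,6,7,10,11,14,15,18,19,22,23,26,27,30,31): 1⊕0⊕0⊕1⊕1⊕0⊕0⊕1⊕0⊕1⊕0⊕0⊕0⊕1⊕0⊕1 = 1
s4 (pos 4,5,6,7,12,13,14,15,20,21,22,23,28,29,30,31): 0⊕0⊕0⊕1⊕1⊕0⊕0⊕1⊕1⊕0⊕0⊕0⊕1⊕1⊕0⊕1 = 1
s8 (pos 8,9,10,11,12,13,14,15,24,25,26,27,28,29,30,31): 0⊕0⊕1⊕0⊕1⊕0⊕0⊕1⊕0⊕0⊕0⊕1⊕1⊕1⊕0⊕1 = 1
s16 (pos 16,17,18,19,20,21,22,23,24,25,26,27,28,29,30,31): 0⊕1⊕0⊕1⊕1⊕0⊕0⊕0⊕0⊕0⊕0⊕1⊕1⊕1⊕0⊕1 = 1
Syndrome s16…s1 = 11111 → error at position 31.
Flip position 31: 0100001001010010101100000011101 → 0100001001010010101100000011100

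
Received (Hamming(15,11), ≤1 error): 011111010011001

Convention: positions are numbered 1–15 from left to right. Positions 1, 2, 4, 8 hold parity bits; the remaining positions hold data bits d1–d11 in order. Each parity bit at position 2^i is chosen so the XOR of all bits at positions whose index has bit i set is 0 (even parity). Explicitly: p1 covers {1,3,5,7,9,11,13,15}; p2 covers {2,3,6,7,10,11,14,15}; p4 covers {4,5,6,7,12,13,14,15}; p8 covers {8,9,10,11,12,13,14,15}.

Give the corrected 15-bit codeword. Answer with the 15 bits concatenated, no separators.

011110010011001

s1 (pos 1,3,5,7,9,11,13,15): 0⊕1⊕1⊕0⊕0⊕1⊕0⊕1 = 0
s2 (pos 2,3,6,7,10,11,14,15): 1⊕1⊕1⊕0⊕0⊕1⊕0⊕1 = 1
s4 (pos 4,5,6,7,12,13,14,15): 1⊕1⊕1⊕0⊕1⊕0⊕0⊕1 = 1
s8 (pos 8,9,10,11,12,13,14,15): 1⊕0⊕0⊕1⊕1⊕0⊕0⊕1 = 0
Syndrome s8…s1 = 0110 → error at position 6.
Flip position 6: 011111010011001 → 011110010011001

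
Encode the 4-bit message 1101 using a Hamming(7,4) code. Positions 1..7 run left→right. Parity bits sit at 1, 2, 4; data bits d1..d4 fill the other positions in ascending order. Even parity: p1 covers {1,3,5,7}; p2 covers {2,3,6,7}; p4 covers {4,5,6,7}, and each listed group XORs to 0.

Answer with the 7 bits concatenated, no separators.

1010101

Place data at non-parity positions: p1 p2 1 p4 1 0 1
p1 (pos 1,3,5,7): XOR of data positions = 1⊕1⊕1 = 1
p2 (pos 2,3,6,7): XOR of data positions = 1⊕0⊕1 = 0
p4 (pos 4,5,6,7): XOR of data positions = 1⊕0⊕1 = 0
Codeword: 1010101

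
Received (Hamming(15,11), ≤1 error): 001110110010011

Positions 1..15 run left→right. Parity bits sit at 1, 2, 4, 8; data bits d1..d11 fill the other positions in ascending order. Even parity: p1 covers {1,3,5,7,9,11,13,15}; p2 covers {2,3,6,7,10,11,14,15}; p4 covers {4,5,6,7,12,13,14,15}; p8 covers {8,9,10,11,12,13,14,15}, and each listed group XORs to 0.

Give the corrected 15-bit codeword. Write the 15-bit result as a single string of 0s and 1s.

s1 (pos 1,3,5,7,9,11,13,15): 0⊕1⊕1⊕1⊕0⊕1⊕0⊕1 = 1
s2 (pos 2,3,6,7,10,11,14,15): 0⊕1⊕0⊕1⊕0⊕1⊕1⊕1 = 1
s4 (pos 4,5,6,7,12,13,14,15): 1⊕1⊕0⊕1⊕0⊕0⊕1⊕1 = 1
s8 (pos 8,9,10,11,12,13,14,15): 1⊕0⊕0⊕1⊕0⊕0⊕1⊕1 = 0
Syndrome s8…s1 = 0111 → error at position 7.
Flip position 7: 001110110010011 → 001110010010011

001110010010011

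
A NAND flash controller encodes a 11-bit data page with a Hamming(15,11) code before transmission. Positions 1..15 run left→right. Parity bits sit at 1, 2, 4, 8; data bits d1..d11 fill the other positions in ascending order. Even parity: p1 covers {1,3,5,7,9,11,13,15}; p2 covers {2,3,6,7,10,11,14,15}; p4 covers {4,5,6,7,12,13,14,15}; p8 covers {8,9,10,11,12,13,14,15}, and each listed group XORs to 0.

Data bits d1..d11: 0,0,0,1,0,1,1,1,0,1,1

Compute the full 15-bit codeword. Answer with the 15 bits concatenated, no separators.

Place data at non-parity positions: p1 p2 0 p4 0 0 1 p8 0 1 1 1 0 1 1
p1 (pos 1,3,5,7,9,11,13,15): XOR of data positions = 0⊕0⊕1⊕0⊕1⊕0⊕1 = 1
p2 (pos 2,3,6,7,10,11,14,15): XOR of data positions = 0⊕0⊕1⊕1⊕1⊕1⊕1 = 1
p4 (pos 4,5,6,7,12,13,14,15): XOR of data positions = 0⊕0⊕1⊕1⊕0⊕1⊕1 = 0
p8 (pos 8,9,10,11,12,13,14,15): XOR of data positions = 0⊕1⊕1⊕1⊕0⊕1⊕1 = 1
Codeword: 110000110111011

110000110111011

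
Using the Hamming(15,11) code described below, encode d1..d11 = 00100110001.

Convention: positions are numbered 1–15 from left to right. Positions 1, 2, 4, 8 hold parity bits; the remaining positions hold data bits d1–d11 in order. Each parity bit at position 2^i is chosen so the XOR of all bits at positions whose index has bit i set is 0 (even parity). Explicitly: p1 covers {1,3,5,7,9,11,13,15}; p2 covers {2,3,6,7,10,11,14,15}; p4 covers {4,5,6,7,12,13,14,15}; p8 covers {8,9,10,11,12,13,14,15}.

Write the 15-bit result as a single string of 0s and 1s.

000001010110001

Place data at non-parity positions: p1 p2 0 p4 0 1 0 p8 0 1 1 0 0 0 1
p1 (pos 1,3,5,7,9,11,13,15): XOR of data positions = 0⊕0⊕0⊕0⊕1⊕0⊕1 = 0
p2 (pos 2,3,6,7,10,11,14,15): XOR of data positions = 0⊕1⊕0⊕1⊕1⊕0⊕1 = 0
p4 (pos 4,5,6,7,12,13,14,15): XOR of data positions = 0⊕1⊕0⊕0⊕0⊕0⊕1 = 0
p8 (pos 8,9,10,11,12,13,14,15): XOR of data positions = 0⊕1⊕1⊕0⊕0⊕0⊕1 = 1
Codeword: 000001010110001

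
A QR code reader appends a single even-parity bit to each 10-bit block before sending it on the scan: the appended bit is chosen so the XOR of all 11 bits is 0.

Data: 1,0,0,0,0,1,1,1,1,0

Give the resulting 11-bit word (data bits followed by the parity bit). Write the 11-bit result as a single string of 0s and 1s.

10000111101

XOR of the 10 data bits: 1⊕0⊕0⊕0⊕0⊕1⊕1⊕1⊕1⊕0 = 1
Parity bit = 1 (so all 11 bits XOR to 0).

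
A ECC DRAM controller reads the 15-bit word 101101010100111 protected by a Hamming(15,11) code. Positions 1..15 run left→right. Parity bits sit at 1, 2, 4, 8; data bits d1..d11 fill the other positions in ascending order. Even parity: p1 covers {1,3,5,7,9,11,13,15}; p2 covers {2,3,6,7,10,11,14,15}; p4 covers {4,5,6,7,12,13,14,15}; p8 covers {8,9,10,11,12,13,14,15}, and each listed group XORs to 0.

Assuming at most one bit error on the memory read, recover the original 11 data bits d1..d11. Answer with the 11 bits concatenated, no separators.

s1 (pos 1,3,5,7,9,11,13,15): 1⊕1⊕0⊕0⊕0⊕0⊕1⊕1 = 0
s2 (pos 2,3,6,7,10,11,14,15): 0⊕1⊕1⊕0⊕1⊕0⊕1⊕1 = 1
s4 (pos 4,5,6,7,12,13,14,15): 1⊕0⊕1⊕0⊕0⊕1⊕1⊕1 = 1
s8 (pos 8,9,10,11,12,13,14,15): 1⊕0⊕1⊕0⊕0⊕1⊕1⊕1 = 1
Syndrome s8…s1 = 1110 → error at position 14.
Flip position 14: 101101010100111 → 101101010100101
Read data bits from positions 3,5,6,7,9,10,11,12,13,14,15: 10100100101

10100100101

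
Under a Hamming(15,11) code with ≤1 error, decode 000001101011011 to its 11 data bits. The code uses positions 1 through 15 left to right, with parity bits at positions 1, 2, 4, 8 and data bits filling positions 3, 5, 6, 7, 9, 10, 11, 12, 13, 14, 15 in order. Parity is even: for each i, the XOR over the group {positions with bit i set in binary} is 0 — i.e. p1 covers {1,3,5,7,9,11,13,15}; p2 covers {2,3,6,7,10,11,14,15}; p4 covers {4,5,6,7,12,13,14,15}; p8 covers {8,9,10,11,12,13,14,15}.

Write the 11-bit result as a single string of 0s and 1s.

s1 (pos 1,3,5,7,9,11,13,15): 0⊕0⊕0⊕1⊕1⊕1⊕0⊕1 = 0
s2 (pos 2,3,6,7,10,11,14,15): 0⊕0⊕1⊕1⊕0⊕1⊕1⊕1 = 1
s4 (pos 4,5,6,7,12,13,14,15): 0⊕0⊕1⊕1⊕1⊕0⊕1⊕1 = 1
s8 (pos 8,9,10,11,12,13,14,15): 0⊕1⊕0⊕1⊕1⊕0⊕1⊕1 = 1
Syndrome s8…s1 = 1110 → error at position 14.
Flip position 14: 000001101011011 → 000001101011001
Read data bits from positions 3,5,6,7,9,10,11,12,13,14,15: 00111011001

00111011001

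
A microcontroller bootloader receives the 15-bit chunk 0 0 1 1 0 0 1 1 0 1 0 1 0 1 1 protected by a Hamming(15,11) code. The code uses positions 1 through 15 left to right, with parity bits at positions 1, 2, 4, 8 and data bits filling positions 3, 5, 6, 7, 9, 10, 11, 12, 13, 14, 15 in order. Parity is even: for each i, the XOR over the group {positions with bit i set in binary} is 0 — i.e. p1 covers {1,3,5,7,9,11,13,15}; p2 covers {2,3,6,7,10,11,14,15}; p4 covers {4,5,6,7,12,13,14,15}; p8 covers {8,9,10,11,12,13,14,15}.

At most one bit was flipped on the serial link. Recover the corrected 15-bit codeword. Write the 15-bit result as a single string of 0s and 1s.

s1 (pos 1,3,5,7,9,11,13,15): 0⊕1⊕0⊕1⊕0⊕0⊕0⊕1 = 1
s2 (pos 2,3,6,7,10,11,14,15): 0⊕1⊕0⊕1⊕1⊕0⊕1⊕1 = 1
s4 (pos 4,5,6,7,12,13,14,15): 1⊕0⊕0⊕1⊕1⊕0⊕1⊕1 = 1
s8 (pos 8,9,10,11,12,13,14,15): 1⊕0⊕1⊕0⊕1⊕0⊕1⊕1 = 1
Syndrome s8…s1 = 1111 → error at position 15.
Flip position 15: 001100110101011 → 001100110101010

001100110101010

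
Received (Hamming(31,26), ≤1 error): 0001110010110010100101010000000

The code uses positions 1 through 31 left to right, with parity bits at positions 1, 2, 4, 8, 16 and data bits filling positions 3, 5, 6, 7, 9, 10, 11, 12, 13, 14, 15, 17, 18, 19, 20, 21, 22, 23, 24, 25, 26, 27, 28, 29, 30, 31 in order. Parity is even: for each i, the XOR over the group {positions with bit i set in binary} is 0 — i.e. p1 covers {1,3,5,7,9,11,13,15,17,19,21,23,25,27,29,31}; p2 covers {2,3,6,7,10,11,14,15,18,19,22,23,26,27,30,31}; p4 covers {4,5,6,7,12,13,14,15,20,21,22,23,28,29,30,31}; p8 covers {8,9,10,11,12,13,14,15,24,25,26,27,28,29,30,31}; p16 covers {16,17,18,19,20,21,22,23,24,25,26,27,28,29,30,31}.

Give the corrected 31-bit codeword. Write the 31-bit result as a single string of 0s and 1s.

s1 (pos 1,3,5,7,9,11,13,15,17,19,21,23,25,27,29,31): 0⊕0⊕1⊕0⊕1⊕1⊕0⊕1⊕1⊕0⊕0⊕0⊕0⊕0⊕0⊕0 = 1
s2 (pos 2,3,6,7,10,11,14,15,18,19,22,23,26,27,30,31): 0⊕0⊕1⊕0⊕0⊕1⊕0⊕1⊕0⊕0⊕1⊕0⊕0⊕0⊕0⊕0 = 0
s4 (pos 4,5,6,7,12,13,14,15,20,21,22,23,28,29,30,31): 1⊕1⊕1⊕0⊕1⊕0⊕0⊕1⊕1⊕0⊕1⊕0⊕0⊕0⊕0⊕0 = 1
s8 (pos 8,9,10,11,12,13,14,15,24,25,26,27,28,29,30,31): 0⊕1⊕0⊕1⊕1⊕0⊕0⊕1⊕1⊕0⊕0⊕0⊕0⊕0⊕0⊕0 = 1
s16 (pos 16,17,18,19,20,21,22,23,24,25,26,27,28,29,30,31): 0⊕1⊕0⊕0⊕1⊕0⊕1⊕0⊕1⊕0⊕0⊕0⊕0⊕0⊕0⊕0 = 0
Syndrome s16…s1 = 01101 → error at position 13.
Flip position 13: 0001110010110010100101010000000 → 0001110010111010100101010000000

0001110010111010100101010000000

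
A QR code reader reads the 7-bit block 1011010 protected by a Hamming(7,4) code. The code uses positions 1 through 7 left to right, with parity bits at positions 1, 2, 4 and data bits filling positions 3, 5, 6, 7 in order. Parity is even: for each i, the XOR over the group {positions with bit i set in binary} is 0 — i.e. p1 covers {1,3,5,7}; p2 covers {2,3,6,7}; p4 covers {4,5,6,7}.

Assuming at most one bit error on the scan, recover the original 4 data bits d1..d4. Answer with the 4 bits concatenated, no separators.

s1 (pos 1,3,5,7): 1⊕1⊕0⊕0 = 0
s2 (pos 2,3,6,7): 0⊕1⊕1⊕0 = 0
s4 (pos 4,5,6,7): 1⊕0⊕1⊕0 = 0
Syndrome s4…s1 = 000 → no error.
Read data bits from positions 3,5,6,7: 1010

1010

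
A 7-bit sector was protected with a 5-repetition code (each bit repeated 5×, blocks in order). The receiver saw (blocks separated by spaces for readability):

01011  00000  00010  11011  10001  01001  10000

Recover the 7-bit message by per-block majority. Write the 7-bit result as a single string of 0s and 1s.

Block 1 (01011): 3 ones → 1
Block 2 (00000): 0 ones → 0
Block 3 (00010): 1 one → 0
Block 4 (11011): 4 ones → 1
Block 5 (10001): 2 ones → 0
Block 6 (01001): 2 ones → 0
Block 7 (10000): 1 one → 0

1001000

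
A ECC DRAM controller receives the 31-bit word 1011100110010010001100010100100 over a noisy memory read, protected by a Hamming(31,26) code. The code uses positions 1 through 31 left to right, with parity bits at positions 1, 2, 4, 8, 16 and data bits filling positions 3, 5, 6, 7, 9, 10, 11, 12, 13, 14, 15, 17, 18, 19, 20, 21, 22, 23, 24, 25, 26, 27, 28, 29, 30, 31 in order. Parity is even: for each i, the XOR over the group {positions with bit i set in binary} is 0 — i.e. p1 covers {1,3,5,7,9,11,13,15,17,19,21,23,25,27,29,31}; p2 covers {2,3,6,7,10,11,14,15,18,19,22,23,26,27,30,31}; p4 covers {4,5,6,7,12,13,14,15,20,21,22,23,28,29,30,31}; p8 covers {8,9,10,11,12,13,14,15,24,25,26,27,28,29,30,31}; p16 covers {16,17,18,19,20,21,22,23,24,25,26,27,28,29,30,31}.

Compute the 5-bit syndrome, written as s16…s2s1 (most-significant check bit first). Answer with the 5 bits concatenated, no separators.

11001

s1 (pos 1,3,5,7,9,11,13,15,17,19,21,23,25,27,29,31): 1⊕1⊕1⊕0⊕1⊕0⊕0⊕1⊕0⊕1⊕0⊕0⊕0⊕0⊕1⊕0 = 1
s2 (pos 2,3,6,7,10,11,14,15,18,19,22,23,26,27,30,31): 0⊕1⊕0⊕0⊕0⊕0⊕0⊕1⊕0⊕1⊕0⊕0⊕1⊕0⊕0⊕0 = 0
s4 (pos 4,5,6,7,12,13,14,15,20,21,22,23,28,29,30,31): 1⊕1⊕0⊕0⊕1⊕0⊕0⊕1⊕1⊕0⊕0⊕0⊕0⊕1⊕0⊕0 = 0
s8 (pos 8,9,10,11,12,13,14,15,24,25,26,27,28,29,30,31): 1⊕1⊕0⊕0⊕1⊕0⊕0⊕1⊕1⊕0⊕1⊕0⊕0⊕1⊕0⊕0 = 1
s16 (pos 16,17,18,19,20,21,22,23,24,25,26,27,28,29,30,31): 0⊕0⊕0⊕1⊕1⊕0⊕0⊕0⊕1⊕0⊕1⊕0⊕0⊕1⊕0⊕0 = 1
Syndrome s16…s1 = 11001 → error at position 25.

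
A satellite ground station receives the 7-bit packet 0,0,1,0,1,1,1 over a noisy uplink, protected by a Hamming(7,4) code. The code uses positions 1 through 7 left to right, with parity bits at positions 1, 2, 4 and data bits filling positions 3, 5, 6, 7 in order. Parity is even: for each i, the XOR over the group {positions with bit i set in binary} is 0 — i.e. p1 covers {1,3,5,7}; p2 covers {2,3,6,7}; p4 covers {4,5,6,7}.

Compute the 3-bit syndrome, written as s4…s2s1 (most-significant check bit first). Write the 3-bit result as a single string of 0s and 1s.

111

s1 (pos 1,3,5,7): 0⊕1⊕1⊕1 = 1
s2 (pos 2,3,6,7): 0⊕1⊕1⊕1 = 1
s4 (pos 4,5,6,7): 0⊕1⊕1⊕1 = 1
Syndrome s4…s1 = 111 → error at position 7.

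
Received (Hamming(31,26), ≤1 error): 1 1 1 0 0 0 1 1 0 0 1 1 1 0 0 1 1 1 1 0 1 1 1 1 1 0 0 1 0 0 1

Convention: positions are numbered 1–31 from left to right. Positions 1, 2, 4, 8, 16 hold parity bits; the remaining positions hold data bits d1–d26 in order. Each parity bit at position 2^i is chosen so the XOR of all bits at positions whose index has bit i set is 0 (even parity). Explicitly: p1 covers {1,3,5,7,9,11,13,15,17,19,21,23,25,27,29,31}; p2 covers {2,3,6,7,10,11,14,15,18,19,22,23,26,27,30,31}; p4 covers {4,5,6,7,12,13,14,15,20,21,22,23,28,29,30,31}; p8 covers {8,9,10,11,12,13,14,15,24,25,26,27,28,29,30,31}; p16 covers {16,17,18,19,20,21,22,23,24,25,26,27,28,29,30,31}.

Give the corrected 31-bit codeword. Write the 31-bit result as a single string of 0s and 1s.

s1 (pos 1,3,5,7,9,11,13,15,17,19,21,23,25,27,29,31): 1⊕1⊕0⊕1⊕0⊕1⊕1⊕0⊕1⊕1⊕1⊕1⊕1⊕0⊕0⊕1 = 1
s2 (pos 2,3,6,7,10,11,14,15,18,19,22,23,26,27,30,31): 1⊕1⊕0⊕1⊕0⊕1⊕0⊕0⊕1⊕1⊕1⊕1⊕0⊕0⊕0⊕1 = 1
s4 (pos 4,5,6,7,12,13,14,15,20,21,22,23,28,29,30,31): 0⊕0⊕0⊕1⊕1⊕1⊕0⊕0⊕0⊕1⊕1⊕1⊕1⊕0⊕0⊕1 = 0
s8 (pos 8,9,10,11,12,13,14,15,24,25,26,27,28,29,30,31): 1⊕0⊕0⊕1⊕1⊕1⊕0⊕0⊕1⊕1⊕0⊕0⊕1⊕0⊕0⊕1 = 0
s16 (pos 16,17,18,19,20,21,22,23,24,25,26,27,28,29,30,31): 1⊕1⊕1⊕1⊕0⊕1⊕1⊕1⊕1⊕1⊕0⊕0⊕1⊕0⊕0⊕1 = 1
Syndrome s16…s1 = 10011 → error at position 19.
Flip position 19: 1110001100111001111011111001001 → 1110001100111001110011111001001

1110001100111001110011111001001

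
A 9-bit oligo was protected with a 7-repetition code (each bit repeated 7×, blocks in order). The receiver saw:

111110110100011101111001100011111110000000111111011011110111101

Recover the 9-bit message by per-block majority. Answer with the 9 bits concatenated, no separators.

101010111

Block 1 (1111101): 6 ones → 1
Block 2 (1010001): 3 ones → 0
Block 3 (1101111): 6 ones → 1
Block 4 (0011000): 2 ones → 0
Block 5 (1111111): 7 ones → 1
Block 6 (0000000): 0 ones → 0
Block 7 (1111110): 6 ones → 1
Block 8 (1101111): 6 ones → 1
Block 9 (0111101): 5 ones → 1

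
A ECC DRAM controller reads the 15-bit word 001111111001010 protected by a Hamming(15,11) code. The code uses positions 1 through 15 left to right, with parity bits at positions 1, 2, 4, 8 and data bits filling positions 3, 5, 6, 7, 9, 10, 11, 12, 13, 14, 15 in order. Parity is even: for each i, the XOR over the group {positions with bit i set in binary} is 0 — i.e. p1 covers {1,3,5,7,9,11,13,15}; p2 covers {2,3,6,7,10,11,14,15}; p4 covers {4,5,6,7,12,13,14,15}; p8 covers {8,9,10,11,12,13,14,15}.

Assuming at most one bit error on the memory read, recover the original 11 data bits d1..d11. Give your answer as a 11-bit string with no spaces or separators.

11111001010

s1 (pos 1,3,5,7,9,11,13,15): 0⊕1⊕1⊕1⊕1⊕0⊕0⊕0 = 0
s2 (pos 2,3,6,7,10,11,14,15): 0⊕1⊕1⊕1⊕0⊕0⊕1⊕0 = 0
s4 (pos 4,5,6,7,12,13,14,15): 1⊕1⊕1⊕1⊕1⊕0⊕1⊕0 = 0
s8 (pos 8,9,10,11,12,13,14,15): 1⊕1⊕0⊕0⊕1⊕0⊕1⊕0 = 0
Syndrome s8…s1 = 0000 → no error.
Read data bits from positions 3,5,6,7,9,10,11,12,13,14,15: 11111001010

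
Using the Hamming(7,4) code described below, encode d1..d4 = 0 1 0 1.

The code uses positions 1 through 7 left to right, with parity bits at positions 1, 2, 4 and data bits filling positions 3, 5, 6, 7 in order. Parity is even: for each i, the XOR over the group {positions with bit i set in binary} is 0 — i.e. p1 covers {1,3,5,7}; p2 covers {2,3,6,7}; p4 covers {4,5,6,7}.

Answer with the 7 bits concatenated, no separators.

0100101

Place data at non-parity positions: p1 p2 0 p4 1 0 1
p1 (pos 1,3,5,7): XOR of data positions = 0⊕1⊕1 = 0
p2 (pos 2,3,6,7): XOR of data positions = 0⊕0⊕1 = 1
p4 (pos 4,5,6,7): XOR of data positions = 1⊕0⊕1 = 0
Codeword: 0100101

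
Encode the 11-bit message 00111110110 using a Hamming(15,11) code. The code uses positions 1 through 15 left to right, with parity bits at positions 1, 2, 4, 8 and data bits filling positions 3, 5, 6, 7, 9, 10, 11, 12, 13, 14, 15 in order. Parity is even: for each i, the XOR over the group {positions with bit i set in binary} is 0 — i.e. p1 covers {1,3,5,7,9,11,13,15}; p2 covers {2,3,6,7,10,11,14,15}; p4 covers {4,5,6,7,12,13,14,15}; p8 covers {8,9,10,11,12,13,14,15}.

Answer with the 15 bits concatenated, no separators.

Place data at non-parity positions: p1 p2 0 p4 0 1 1 p8 1 1 1 0 1 1 0
p1 (pos 1,3,5,7,9,11,13,15): XOR of data positions = 0⊕0⊕1⊕1⊕1⊕1⊕0 = 0
p2 (pos 2,3,6,7,10,11,14,15): XOR of data positions = 0⊕1⊕1⊕1⊕1⊕1⊕0 = 1
p4 (pos 4,5,6,7,12,13,14,15): XOR of data positions = 0⊕1⊕1⊕0⊕1⊕1⊕0 = 0
p8 (pos 8,9,10,11,12,13,14,15): XOR of data positions = 1⊕1⊕1⊕0⊕1⊕1⊕0 = 1
Codeword: 010001111110110

010001111110110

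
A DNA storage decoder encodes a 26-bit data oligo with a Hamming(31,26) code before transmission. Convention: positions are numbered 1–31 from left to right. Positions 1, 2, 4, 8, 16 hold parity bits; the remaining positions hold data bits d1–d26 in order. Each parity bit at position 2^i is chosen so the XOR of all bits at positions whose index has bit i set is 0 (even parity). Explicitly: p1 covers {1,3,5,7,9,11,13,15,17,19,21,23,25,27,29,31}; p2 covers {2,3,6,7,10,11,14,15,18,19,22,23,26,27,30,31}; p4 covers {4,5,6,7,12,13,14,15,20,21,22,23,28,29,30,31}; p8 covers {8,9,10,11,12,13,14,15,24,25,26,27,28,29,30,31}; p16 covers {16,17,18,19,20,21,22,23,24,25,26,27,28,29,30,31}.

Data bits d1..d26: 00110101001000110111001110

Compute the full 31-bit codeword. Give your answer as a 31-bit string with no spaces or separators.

Place data at non-parity positions: p1 p2 0 p4 0 1 1 p8 0 1 0 1 0 0 1 p16 0 0 0 1 1 0 1 1 1 0 0 1 1 1 0
p1 (pos 1,3,5,7,9,11,13,15,17,19,21,23,25,27,29,31): XOR of data positions = 0⊕0⊕1⊕0⊕0⊕0⊕1⊕0⊕0⊕1⊕1⊕1⊕0⊕1⊕0 = 0
p2 (pos 2,3,6,7,10,11,14,15,18,19,22,23,26,27,30,31): XOR of data positions = 0⊕1⊕1⊕1⊕0⊕0⊕1⊕0⊕0⊕0⊕1⊕0⊕0⊕1⊕0 = 0
p4 (pos 4,5,6,7,12,13,14,15,20,21,22,23,28,29,30,31): XOR of data positions = 0⊕1⊕1⊕1⊕0⊕0⊕1⊕1⊕1⊕0⊕1⊕1⊕1⊕1⊕0 = 0
p8 (pos 8,9,10,11,12,13,14,15,24,25,26,27,28,29,30,31): XOR of data positions = 0⊕1⊕0⊕1⊕0⊕0⊕1⊕1⊕1⊕0⊕0⊕1⊕1⊕1⊕0 = 0
p16 (pos 16,17,18,19,20,21,22,23,24,25,26,27,28,29,30,31): XOR of data positions = 0⊕0⊕0⊕1⊕1⊕0⊕1⊕1⊕1⊕0⊕0⊕1⊕1⊕1⊕0 = 0
Codeword: 0000011001010010000110111001110

0000011001010010000110111001110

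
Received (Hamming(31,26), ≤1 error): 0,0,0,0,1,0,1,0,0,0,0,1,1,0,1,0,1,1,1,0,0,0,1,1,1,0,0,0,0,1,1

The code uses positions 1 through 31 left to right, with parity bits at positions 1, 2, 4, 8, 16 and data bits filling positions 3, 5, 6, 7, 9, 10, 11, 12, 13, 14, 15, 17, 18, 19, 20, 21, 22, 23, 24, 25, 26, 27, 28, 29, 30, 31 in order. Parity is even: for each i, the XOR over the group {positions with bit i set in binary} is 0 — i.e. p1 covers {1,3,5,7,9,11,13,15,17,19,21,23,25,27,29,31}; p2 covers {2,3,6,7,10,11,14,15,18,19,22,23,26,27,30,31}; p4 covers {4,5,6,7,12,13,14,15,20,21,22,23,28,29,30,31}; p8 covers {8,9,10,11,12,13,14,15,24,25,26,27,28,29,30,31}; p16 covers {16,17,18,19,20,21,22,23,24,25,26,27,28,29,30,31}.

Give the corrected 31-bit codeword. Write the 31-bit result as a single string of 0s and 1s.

s1 (pos 1,3,5,7,9,11,13,15,17,19,21,23,25,27,29,31): 0⊕0⊕1⊕1⊕0⊕0⊕1⊕1⊕1⊕1⊕0⊕1⊕1⊕0⊕0⊕1 = 1
s2 (pos 2,3,6,7,10,11,14,15,18,19,22,23,26,27,30,31): 0⊕0⊕0⊕1⊕0⊕0⊕0⊕1⊕1⊕1⊕0⊕1⊕0⊕0⊕1⊕1 = 1
s4 (pos 4,5,6,7,12,13,14,15,20,21,22,23,28,29,30,31): 0⊕1⊕0⊕1⊕1⊕1⊕0⊕1⊕0⊕0⊕0⊕1⊕0⊕0⊕1⊕1 = 0
s8 (pos 8,9,10,11,12,13,14,15,24,25,26,27,28,29,30,31): 0⊕0⊕0⊕0⊕1⊕1⊕0⊕1⊕1⊕1⊕0⊕0⊕0⊕0⊕1⊕1 = 1
s16 (pos 16,17,18,19,20,21,22,23,24,25,26,27,28,29,30,31): 0⊕1⊕1⊕1⊕0⊕0⊕0⊕1⊕1⊕1⊕0⊕0⊕0⊕0⊕1⊕1 = 0
Syndrome s16…s1 = 01011 → error at position 11.
Flip position 11: 0000101000011010111000111000011 → 0000101000111010111000111000011

0000101000111010111000111000011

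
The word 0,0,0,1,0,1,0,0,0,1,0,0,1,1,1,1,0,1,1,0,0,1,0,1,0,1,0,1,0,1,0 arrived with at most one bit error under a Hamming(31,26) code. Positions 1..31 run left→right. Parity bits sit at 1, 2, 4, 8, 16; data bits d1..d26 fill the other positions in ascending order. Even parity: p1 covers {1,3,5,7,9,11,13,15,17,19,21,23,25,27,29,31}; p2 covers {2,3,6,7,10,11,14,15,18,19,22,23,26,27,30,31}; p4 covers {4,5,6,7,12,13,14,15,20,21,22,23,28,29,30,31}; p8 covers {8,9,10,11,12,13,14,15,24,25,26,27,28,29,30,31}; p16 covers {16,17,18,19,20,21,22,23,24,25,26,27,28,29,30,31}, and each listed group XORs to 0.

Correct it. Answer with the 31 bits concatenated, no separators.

0011010001001111011001010101010

s1 (pos 1,3,5,7,9,11,13,15,17,19,21,23,25,27,29,31): 0⊕0⊕0⊕0⊕0⊕0⊕1⊕1⊕0⊕1⊕0⊕0⊕0⊕0⊕0⊕0 = 1
s2 (pos 2,3,6,7,10,11,14,15,18,19,22,23,26,27,30,31): 0⊕0⊕1⊕0⊕1⊕0⊕1⊕1⊕1⊕1⊕1⊕0⊕1⊕0⊕1⊕0 = 1
s4 (pos 4,5,6,7,12,13,14,15,20,21,22,23,28,29,30,31): 1⊕0⊕1⊕0⊕0⊕1⊕1⊕1⊕0⊕0⊕1⊕0⊕1⊕0⊕1⊕0 = 0
s8 (pos 8,9,10,11,12,13,14,15,24,25,26,27,28,29,30,31): 0⊕0⊕1⊕0⊕0⊕1⊕1⊕1⊕1⊕0⊕1⊕0⊕1⊕0⊕1⊕0 = 0
s16 (pos 16,17,18,19,20,21,22,23,24,25,26,27,28,29,30,31): 1⊕0⊕1⊕1⊕0⊕0⊕1⊕0⊕1⊕0⊕1⊕0⊕1⊕0⊕1⊕0 = 0
Syndrome s16…s1 = 00011 → error at position 3.
Flip position 3: 0001010001001111011001010101010 → 0011010001001111011001010101010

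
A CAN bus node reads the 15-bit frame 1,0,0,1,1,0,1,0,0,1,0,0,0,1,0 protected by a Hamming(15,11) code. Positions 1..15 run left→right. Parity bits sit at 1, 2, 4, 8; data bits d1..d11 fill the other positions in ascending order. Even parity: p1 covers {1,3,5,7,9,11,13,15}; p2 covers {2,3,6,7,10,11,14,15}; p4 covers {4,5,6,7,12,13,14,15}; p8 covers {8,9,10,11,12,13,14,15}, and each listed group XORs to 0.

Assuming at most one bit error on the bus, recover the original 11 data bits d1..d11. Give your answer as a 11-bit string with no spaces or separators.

s1 (pos 1,3,5,7,9,11,13,15): 1⊕0⊕1⊕1⊕0⊕0⊕0⊕0 = 1
s2 (pos 2,3,6,7,10,11,14,15): 0⊕0⊕0⊕1⊕1⊕0⊕1⊕0 = 1
s4 (pos 4,5,6,7,12,13,14,15): 1⊕1⊕0⊕1⊕0⊕0⊕1⊕0 = 0
s8 (pos 8,9,10,11,12,13,14,15): 0⊕0⊕1⊕0⊕0⊕0⊕1⊕0 = 0
Syndrome s8…s1 = 0011 → error at position 3.
Flip position 3: 100110100100010 → 101110100100010
Read data bits from positions 3,5,6,7,9,10,11,12,13,14,15: 11010100010

11010100010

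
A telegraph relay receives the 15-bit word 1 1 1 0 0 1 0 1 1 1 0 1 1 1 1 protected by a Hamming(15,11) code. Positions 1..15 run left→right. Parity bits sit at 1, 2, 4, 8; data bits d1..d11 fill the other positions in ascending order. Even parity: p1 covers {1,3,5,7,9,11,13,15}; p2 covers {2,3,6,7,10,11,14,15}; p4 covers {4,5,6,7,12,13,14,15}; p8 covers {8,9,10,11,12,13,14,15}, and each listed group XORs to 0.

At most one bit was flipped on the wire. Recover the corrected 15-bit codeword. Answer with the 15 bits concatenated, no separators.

111001011101011

s1 (pos 1,3,5,7,9,11,13,15): 1⊕1⊕0⊕0⊕1⊕0⊕1⊕1 = 1
s2 (pos 2,3,6,7,10,11,14,15): 1⊕1⊕1⊕0⊕1⊕0⊕1⊕1 = 0
s4 (pos 4,5,6,7,12,13,14,15): 0⊕0⊕1⊕0⊕1⊕1⊕1⊕1 = 1
s8 (pos 8,9,10,11,12,13,14,15): 1⊕1⊕1⊕0⊕1⊕1⊕1⊕1 = 1
Syndrome s8…s1 = 1101 → error at position 13.
Flip position 13: 111001011101111 → 111001011101011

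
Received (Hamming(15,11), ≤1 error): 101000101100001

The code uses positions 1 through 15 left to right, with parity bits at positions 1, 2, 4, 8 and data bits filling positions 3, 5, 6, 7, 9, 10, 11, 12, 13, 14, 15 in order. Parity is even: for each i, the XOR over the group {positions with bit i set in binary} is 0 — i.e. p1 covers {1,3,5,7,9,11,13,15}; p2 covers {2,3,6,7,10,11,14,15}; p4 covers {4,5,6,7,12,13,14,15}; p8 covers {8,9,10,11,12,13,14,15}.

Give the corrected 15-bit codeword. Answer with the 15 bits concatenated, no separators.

101000100100001

s1 (pos 1,3,5,7,9,11,13,15): 1⊕1⊕0⊕1⊕1⊕0⊕0⊕1 = 1
s2 (pos 2,3,6,7,10,11,14,15): 0⊕1⊕0⊕1⊕1⊕0⊕0⊕1 = 0
s4 (pos 4,5,6,7,12,13,14,15): 0⊕0⊕0⊕1⊕0⊕0⊕0⊕1 = 0
s8 (pos 8,9,10,11,12,13,14,15): 0⊕1⊕1⊕0⊕0⊕0⊕0⊕1 = 1
Syndrome s8…s1 = 1001 → error at position 9.
Flip position 9: 101000101100001 → 101000100100001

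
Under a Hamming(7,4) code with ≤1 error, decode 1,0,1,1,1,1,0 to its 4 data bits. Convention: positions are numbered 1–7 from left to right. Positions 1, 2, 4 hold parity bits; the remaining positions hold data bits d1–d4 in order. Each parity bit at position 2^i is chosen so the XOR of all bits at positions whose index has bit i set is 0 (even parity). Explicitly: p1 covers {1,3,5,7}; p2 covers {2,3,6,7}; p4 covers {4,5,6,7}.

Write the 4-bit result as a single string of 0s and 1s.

s1 (pos 1,3,5,7): 1⊕1⊕1⊕0 = 1
s2 (pos 2,3,6,7): 0⊕1⊕1⊕0 = 0
s4 (pos 4,5,6,7): 1⊕1⊕1⊕0 = 1
Syndrome s4…s1 = 101 → error at position 5.
Flip position 5: 1011110 → 1011010
Read data bits from positions 3,5,6,7: 1010

1010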